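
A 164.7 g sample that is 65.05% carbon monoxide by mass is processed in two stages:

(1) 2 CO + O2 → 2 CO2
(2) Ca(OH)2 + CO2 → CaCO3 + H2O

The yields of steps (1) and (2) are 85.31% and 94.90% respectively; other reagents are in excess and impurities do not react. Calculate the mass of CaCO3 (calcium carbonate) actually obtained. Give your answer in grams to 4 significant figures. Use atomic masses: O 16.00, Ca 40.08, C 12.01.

309.9 g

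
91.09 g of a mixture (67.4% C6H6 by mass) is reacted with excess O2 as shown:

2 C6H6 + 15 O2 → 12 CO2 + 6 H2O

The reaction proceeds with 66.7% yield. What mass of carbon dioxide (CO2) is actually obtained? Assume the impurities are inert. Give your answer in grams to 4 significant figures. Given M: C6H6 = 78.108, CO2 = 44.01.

Pure C6H6 available = 91.09 g × 0.674 = 61.395 g.
n(C6H6) = 61.395 g / 78.108 g/mol = 0.78602 mol.
From the equation the C6H6:CO2 mole ratio is 2:12, so n(CO2) = 0.78602 × 12/2 = 4.7161 mol.
Mass of CO2 = 4.7161 mol × 44.01 g/mol = 207.56 g.
Actual mass collected = 207.56 g × 0.667 = 138.44 g.

138.4 g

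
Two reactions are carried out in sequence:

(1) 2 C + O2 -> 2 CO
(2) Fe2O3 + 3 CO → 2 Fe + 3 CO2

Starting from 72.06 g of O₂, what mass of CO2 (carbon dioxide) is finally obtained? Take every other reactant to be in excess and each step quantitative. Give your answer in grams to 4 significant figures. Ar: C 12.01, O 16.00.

M(O2) = 2(16.00) = 32.00 g/mol.
M(CO2) = 12.01 + 2(16.00) = 44.01 g/mol.
n(O2) = 72.060 / 32.00 = 2.2519 mol.
Step 1 gives a 1:2 ratio of O2 to CO, so n(CO) = 4.5038 mol.
In step 2 the CO:CO2 ratio is 3:3, so n(CO2) = 4.5038 mol.
Mass of CO2 = 4.5038 × 44.01 = 198.21 g.

198.2 g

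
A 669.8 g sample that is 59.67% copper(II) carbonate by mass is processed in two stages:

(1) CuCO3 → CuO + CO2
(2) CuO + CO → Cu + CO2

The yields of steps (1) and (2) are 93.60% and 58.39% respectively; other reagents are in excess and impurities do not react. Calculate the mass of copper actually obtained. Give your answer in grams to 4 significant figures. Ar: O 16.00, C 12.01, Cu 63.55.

Pure CuCO3 = 669.8 × 0.5967 = 399.67 g.
M(CuCO3) = 63.55 + 12.01 + 3(16.00) = 123.56 g/mol.
M(Cu) = 63.55 g/mol.
n(CuCO3) = 399.67 / 123.56 = 3.2346 mol.
Step 1 (CuCO3:CuO = 1:1): theoretical n(CuO) = 3.2346 mol; at 93.60% yield, n(CuO) = 3.0276 mol.
Step 2 (CuO:Cu = 1:1): theoretical n(Cu) = 3.0276 mol, so theoretical mass = 3.0276 × 63.55 = 192.40 g.
At 58.39% yield, actual mass of Cu = 192.40 × 0.5839 = 112.34 g.

112.3 g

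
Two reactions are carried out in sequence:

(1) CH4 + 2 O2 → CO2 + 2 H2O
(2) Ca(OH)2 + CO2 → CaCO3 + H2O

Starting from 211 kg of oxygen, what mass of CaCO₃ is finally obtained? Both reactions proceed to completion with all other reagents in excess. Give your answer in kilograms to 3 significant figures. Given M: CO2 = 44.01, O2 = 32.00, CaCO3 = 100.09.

330 kg

211 kg = 211000 g.
n(O2) = 211000 / 32.00 = 6594 mol.
Step 1 gives a 2:1 ratio of O2 to CO2, so n(CO2) = 3297 mol.
In step 2 the CO2:CaCO3 ratio is 1:1, so n(CaCO3) = 3297 mol.
Mass of CaCO3 = 3297 × 100.09 = 330000 g = 330 kg.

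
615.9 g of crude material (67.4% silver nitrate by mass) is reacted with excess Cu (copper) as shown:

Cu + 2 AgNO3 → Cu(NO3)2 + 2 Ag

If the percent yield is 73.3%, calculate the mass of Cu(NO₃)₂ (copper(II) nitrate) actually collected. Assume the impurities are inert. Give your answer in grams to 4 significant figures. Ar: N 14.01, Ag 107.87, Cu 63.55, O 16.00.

168.0 g

Pure AgNO3 available = 615.9 g × 0.674 = 415.12 g.
M(AgNO3) = 107.87 + 14.01 + 3(16.00) = 169.88 g/mol.
M(Cu(NO3)2) = 63.55 + 2(14.01) + 6(16.00) = 187.57 g/mol.
n(AgNO3) = 415.12 g / 169.88 g/mol = 2.4436 mol.
From the equation the AgNO3:Cu(NO3)2 mole ratio is 2:1, so n(Cu(NO3)2) = 2.4436 × 1/2 = 1.2218 mol.
Mass of Cu(NO3)2 = 1.2218 mol × 187.57 g/mol = 229.17 g.
Actual mass collected = 229.17 g × 0.733 = 167.98 g.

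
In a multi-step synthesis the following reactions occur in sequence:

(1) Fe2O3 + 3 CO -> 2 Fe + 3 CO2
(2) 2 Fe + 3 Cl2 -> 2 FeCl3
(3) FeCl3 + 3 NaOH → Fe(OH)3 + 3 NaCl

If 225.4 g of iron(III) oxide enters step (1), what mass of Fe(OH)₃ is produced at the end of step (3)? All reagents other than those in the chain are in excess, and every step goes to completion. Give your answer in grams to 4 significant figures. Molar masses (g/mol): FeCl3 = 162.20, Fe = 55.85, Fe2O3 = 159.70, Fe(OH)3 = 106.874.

301.7 g

n(Fe2O3) = 225.4 / 159.70 = 1.4114 mol.
Reaction (1): Fe2O3→Fe ratio 1:2 ⇒ n(Fe) = 2.8228 mol.
Reaction (2): Fe→FeCl3 ratio 2:2 ⇒ n(FeCl3) = 2.8228 mol.
Reaction (3): FeCl3→Fe(OH)3 ratio 1:1 ⇒ n(Fe(OH)3) = 2.8228 mol.
Mass of Fe(OH)3 = 2.8228 × 106.874 = 301.68 g.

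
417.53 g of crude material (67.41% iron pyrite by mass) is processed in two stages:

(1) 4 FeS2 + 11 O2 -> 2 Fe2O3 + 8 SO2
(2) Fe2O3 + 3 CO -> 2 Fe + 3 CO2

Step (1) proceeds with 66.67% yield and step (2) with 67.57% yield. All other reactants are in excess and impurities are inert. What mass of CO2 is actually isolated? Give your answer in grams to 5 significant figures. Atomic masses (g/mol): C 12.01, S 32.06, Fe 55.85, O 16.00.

Pure FeS2 = 417.53 × 0.6741 = 281.457 g.
M(FeS2) = 55.85 + 2(32.06) = 119.97 g/mol.
M(CO2) = 12.01 + 2(16.00) = 44.01 g/mol.
n(FeS2) = 281.457 / 119.97 = 2.34606 mol.
Step 1 (FeS2:Fe2O3 = 4:2): theoretical n(Fe2O3) = 1.17303 mol; at 66.67% yield, n(Fe2O3) = 0.782060 mol.
Step 2 (Fe2O3:CO2 = 1:3): theoretical n(CO2) = 2.34618 mol, so theoretical mass = 2.34618 × 44.01 = 103.255 g.
At 67.57% yield, actual mass of CO2 = 103.255 × 0.6757 = 69.7696 g.

69.770 g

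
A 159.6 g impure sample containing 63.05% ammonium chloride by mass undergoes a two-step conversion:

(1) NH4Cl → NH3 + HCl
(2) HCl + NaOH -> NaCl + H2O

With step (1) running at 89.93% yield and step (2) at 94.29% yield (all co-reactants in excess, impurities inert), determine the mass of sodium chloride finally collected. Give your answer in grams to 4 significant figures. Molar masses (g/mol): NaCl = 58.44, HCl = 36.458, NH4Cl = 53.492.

Pure NH4Cl = 159.6 × 0.6305 = 100.63 g.
n(NH4Cl) = 100.63 / 53.492 = 1.8812 mol.
Step 1 (NH4Cl:HCl = 1:1): theoretical n(HCl) = 1.8812 mol; at 89.93% yield, n(HCl) = 1.6917 mol.
Step 2 (HCl:NaCl = 1:1): theoretical n(NaCl) = 1.6917 mol, so theoretical mass = 1.6917 × 58.44 = 98.865 g.
At 94.29% yield, actual mass of NaCl = 98.865 × 0.9429 = 93.220 g.

93.22 g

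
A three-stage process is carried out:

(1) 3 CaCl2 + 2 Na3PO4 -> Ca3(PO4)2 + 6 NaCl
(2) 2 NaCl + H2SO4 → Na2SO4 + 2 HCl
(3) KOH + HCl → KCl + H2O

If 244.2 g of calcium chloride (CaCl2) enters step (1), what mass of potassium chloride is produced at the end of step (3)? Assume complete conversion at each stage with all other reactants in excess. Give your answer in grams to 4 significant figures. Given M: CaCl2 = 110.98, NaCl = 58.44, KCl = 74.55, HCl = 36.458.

328.1 g

n(CaCl2) = 244.2 / 110.98 = 2.2004 mol.
Reaction (1): CaCl2→NaCl ratio 3:6 ⇒ n(NaCl) = 4.4008 mol.
Reaction (2): NaCl→HCl ratio 2:2 ⇒ n(HCl) = 4.4008 mol.
Reaction (3): HCl→KCl ratio 1:1 ⇒ n(KCl) = 4.4008 mol.
Mass of KCl = 4.4008 × 74.55 = 328.08 g.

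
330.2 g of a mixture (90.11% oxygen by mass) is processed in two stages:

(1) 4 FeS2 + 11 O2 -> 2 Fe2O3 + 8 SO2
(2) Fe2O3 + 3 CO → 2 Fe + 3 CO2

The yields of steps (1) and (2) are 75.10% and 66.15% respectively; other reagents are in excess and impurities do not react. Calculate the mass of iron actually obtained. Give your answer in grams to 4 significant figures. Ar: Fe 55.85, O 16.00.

93.81 g

Pure O2 = 330.2 × 0.9011 = 297.54 g.
M(O2) = 2(16.00) = 32.00 g/mol.
M(Fe) = 55.85 g/mol.
n(O2) = 297.54 / 32.00 = 9.2982 mol.
Step 1 (O2:Fe2O3 = 11:2): theoretical n(Fe2O3) = 1.6906 mol; at 75.10% yield, n(Fe2O3) = 1.2696 mol.
Step 2 (Fe2O3:Fe = 1:2): theoretical n(Fe) = 2.5393 mol, so theoretical mass = 2.5393 × 55.85 = 141.82 g.
At 66.15% yield, actual mass of Fe = 141.82 × 0.6615 = 93.812 g.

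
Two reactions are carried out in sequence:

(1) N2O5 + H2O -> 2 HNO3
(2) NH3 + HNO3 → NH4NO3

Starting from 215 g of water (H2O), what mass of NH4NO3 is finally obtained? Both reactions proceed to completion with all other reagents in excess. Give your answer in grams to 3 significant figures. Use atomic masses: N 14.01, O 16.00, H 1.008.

1910 g

M(H2O) = 2(1.008) + 16.00 = 18.016 g/mol.
M(NH4NO3) = 2(14.01) + 4(1.008) + 3(16.00) = 80.052 g/mol.
n(H2O) = 215.0 / 18.016 = 11.93 mol.
Step 1 gives a 1:2 ratio of H2O to HNO3, so n(HNO3) = 23.87 mol.
In step 2 the HNO3:NH4NO3 ratio is 1:1, so n(NH4NO3) = 23.87 mol.
Mass of NH4NO3 = 23.87 × 80.052 = 1911 g.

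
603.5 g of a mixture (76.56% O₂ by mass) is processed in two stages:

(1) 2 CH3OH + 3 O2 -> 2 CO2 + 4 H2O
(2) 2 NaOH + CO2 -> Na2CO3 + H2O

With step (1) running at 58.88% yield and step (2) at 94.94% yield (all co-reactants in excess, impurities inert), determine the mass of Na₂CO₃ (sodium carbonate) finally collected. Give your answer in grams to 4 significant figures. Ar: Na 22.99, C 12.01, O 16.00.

Pure O2 = 603.5 × 0.7656 = 462.04 g.
M(O2) = 2(16.00) = 32.00 g/mol.
M(Na2CO3) = 2(22.99) + 12.01 + 3(16.00) = 105.99 g/mol.
n(O2) = 462.04 / 32.00 = 14.439 mol.
Step 1 (O2:CO2 = 3:2): theoretical n(CO2) = 9.6258 mol; at 58.88% yield, n(CO2) = 5.6677 mol.
Step 2 (CO2:Na2CO3 = 1:1): theoretical n(Na2CO3) = 5.6677 mol, so theoretical mass = 5.6677 × 105.99 = 600.72 g.
At 94.94% yield, actual mass of Na2CO3 = 600.72 × 0.9494 = 570.32 g.

570.3 g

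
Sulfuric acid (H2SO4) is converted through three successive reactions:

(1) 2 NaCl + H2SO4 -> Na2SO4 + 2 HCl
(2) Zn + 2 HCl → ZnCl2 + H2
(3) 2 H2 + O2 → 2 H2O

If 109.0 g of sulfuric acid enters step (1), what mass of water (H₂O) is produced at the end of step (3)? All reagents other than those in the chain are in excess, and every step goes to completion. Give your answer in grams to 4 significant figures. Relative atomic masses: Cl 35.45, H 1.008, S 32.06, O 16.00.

M(H2SO4) = 2(1.008) + 32.06 + 4(16.00) = 98.076 g/mol.
M(H2O) = 2(1.008) + 16.00 = 18.016 g/mol.
n(H2SO4) = 109.0 / 98.076 = 1.1114 mol.
Reaction (1): H2SO4→HCl ratio 1:2 ⇒ n(HCl) = 2.2228 mol.
Reaction (2): HCl→H2 ratio 2:1 ⇒ n(H2) = 1.1114 mol.
Reaction (3): H2→H2O ratio 2:2 ⇒ n(H2O) = 1.1114 mol.
Mass of H2O = 1.1114 × 18.016 = 20.023 g.

20.02 g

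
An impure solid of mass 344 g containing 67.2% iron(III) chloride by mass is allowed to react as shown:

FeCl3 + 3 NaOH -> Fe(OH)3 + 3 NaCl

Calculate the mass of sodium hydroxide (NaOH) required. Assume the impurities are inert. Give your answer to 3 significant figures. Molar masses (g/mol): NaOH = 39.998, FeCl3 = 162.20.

171 g

Mass of pure FeCl3 = 344 g × 0.672 = 231.2 g.
n(FeCl3) = 231.2 g / 162.20 g/mol = 1.425 mol.
From the equation the FeCl3:NaOH mole ratio is 1:3, so n(NaOH) = 1.425 × 3/1 = 4.276 mol.
Mass of NaOH = 4.276 mol × 39.998 g/mol = 171.0 g.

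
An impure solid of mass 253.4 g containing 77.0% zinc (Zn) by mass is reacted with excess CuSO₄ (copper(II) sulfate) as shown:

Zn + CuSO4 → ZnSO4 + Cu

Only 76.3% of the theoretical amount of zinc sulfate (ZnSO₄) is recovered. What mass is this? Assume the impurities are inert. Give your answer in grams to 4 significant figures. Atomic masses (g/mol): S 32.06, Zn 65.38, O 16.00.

Pure Zn available = 253.4 g × 0.770 = 195.12 g.
M(Zn) = 65.38 g/mol.
M(ZnSO4) = 65.38 + 32.06 + 4(16.00) = 161.44 g/mol.
n(Zn) = 195.12 g / 65.38 g/mol = 2.9844 mol.
From the equation the Zn:ZnSO4 mole ratio is 1:1, so n(ZnSO4) = 2.9844 × 1/1 = 2.9844 mol.
Mass of ZnSO4 = 2.9844 mol × 161.44 g/mol = 481.80 g.
Actual mass collected = 481.80 g × 0.763 = 367.61 g.

367.6 g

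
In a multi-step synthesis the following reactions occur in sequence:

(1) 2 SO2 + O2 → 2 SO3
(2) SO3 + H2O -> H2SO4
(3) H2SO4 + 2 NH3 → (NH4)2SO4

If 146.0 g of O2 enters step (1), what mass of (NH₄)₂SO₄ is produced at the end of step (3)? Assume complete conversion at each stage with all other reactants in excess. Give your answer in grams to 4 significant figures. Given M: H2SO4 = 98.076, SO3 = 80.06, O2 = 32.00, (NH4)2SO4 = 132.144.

n(O2) = 146.0 / 32.00 = 4.5625 mol.
Reaction (1): O2→SO3 ratio 1:2 ⇒ n(SO3) = 9.1250 mol.
Reaction (2): SO3→H2SO4 ratio 1:1 ⇒ n(H2SO4) = 9.1250 mol.
Reaction (3): H2SO4→(NH4)2SO4 ratio 1:1 ⇒ n((NH4)2SO4) = 9.1250 mol.
Mass of (NH4)2SO4 = 9.1250 × 132.144 = 1205.8 g.

1206 g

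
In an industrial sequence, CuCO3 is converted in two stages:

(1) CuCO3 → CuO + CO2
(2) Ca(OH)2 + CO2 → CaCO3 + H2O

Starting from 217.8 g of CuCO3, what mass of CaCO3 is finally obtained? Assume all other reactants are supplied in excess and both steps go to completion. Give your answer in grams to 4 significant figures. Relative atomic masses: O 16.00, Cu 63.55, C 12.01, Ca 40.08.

M(CuCO3) = 63.55 + 12.01 + 3(16.00) = 123.56 g/mol.
M(CaCO3) = 40.08 + 12.01 + 3(16.00) = 100.09 g/mol.
n(CuCO3) = 217.80 / 123.56 = 1.7627 mol.
Step 1 gives a 1:1 ratio of CuCO3 to CO2, so n(CO2) = 1.7627 mol.
In step 2 the CO2:CaCO3 ratio is 1:1, so n(CaCO3) = 1.7627 mol.
Mass of CaCO3 = 1.7627 × 100.09 = 176.43 g.

176.4 g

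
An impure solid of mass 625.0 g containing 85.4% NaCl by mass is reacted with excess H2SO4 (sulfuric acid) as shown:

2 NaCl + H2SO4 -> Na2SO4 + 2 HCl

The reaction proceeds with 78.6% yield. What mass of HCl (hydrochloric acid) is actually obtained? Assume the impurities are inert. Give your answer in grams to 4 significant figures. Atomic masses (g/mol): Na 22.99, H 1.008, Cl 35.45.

261.7 g

Pure NaCl available = 625.0 g × 0.854 = 533.75 g.
M(NaCl) = 22.99 + 35.45 = 58.44 g/mol.
M(HCl) = 1.008 + 35.45 = 36.458 g/mol.
n(NaCl) = 533.75 g / 58.44 g/mol = 9.1333 mol.
From the equation the NaCl:HCl mole ratio is 2:2, so n(HCl) = 9.1333 × 2/2 = 9.1333 mol.
Mass of HCl = 9.1333 mol × 36.458 g/mol = 332.98 g.
Actual mass collected = 332.98 g × 0.786 = 261.72 g.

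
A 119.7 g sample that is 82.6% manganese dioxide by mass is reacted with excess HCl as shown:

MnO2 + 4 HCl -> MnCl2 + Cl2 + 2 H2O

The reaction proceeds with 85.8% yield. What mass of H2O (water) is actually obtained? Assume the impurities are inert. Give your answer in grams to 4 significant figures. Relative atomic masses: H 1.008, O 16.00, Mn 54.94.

Pure MnO2 available = 119.7 g × 0.826 = 98.872 g.
M(MnO2) = 54.94 + 2(16.00) = 86.94 g/mol.
M(H2O) = 2(1.008) + 16.00 = 18.016 g/mol.
n(MnO2) = 98.872 g / 86.94 g/mol = 1.1372 mol.
From the equation the MnO2:H2O mole ratio is 1:2, so n(H2O) = 1.1372 × 2/1 = 2.2745 mol.
Mass of H2O = 2.2745 mol × 18.016 g/mol = 40.977 g.
Actual mass collected = 40.977 g × 0.858 = 35.158 g.

35.16 g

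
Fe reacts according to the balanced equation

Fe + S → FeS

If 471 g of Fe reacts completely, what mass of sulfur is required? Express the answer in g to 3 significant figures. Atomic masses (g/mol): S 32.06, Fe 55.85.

270 g

M(Fe) = 55.85 g/mol.
M(S) = 32.06 g/mol.
n(Fe) = 471.0 g / 55.85 g/mol = 8.433 mol.
From the equation the Fe:S mole ratio is 1:1, so n(S) = 8.433 × 1/1 = 8.433 mol.
Mass of S = 8.433 mol × 32.06 g/mol = 270.4 g.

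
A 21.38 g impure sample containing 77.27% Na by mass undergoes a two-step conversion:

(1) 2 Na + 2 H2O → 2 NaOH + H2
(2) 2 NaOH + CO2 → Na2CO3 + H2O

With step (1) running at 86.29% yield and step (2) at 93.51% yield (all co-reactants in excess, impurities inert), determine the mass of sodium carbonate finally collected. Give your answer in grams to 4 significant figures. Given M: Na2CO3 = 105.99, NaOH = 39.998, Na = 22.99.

30.73 g

Pure Na = 21.38 × 0.7727 = 16.520 g.
n(Na) = 16.520 / 22.99 = 0.71859 mol.
Step 1 (Na:NaOH = 2:2): theoretical n(NaOH) = 0.71859 mol; at 86.29% yield, n(NaOH) = 0.62007 mol.
Step 2 (NaOH:Na2CO3 = 2:1): theoretical n(Na2CO3) = 0.31003 mol, so theoretical mass = 0.31003 × 105.99 = 32.861 g.
At 93.51% yield, actual mass of Na2CO3 = 32.861 × 0.9351 = 30.728 g.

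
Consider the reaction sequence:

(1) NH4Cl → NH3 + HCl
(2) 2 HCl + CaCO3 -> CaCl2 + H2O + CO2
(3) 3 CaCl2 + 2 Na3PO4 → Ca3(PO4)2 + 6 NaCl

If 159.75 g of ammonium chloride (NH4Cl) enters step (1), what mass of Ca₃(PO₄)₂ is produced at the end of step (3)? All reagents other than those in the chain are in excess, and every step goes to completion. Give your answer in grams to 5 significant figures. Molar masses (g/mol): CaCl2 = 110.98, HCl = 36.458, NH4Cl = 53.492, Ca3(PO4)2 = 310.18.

154.39 g

n(NH4Cl) = 159.75 / 53.492 = 2.98643 mol.
Reaction (1): NH4Cl→HCl ratio 1:1 ⇒ n(HCl) = 2.98643 mol.
Reaction (2): HCl→CaCl2 ratio 2:1 ⇒ n(CaCl2) = 1.49321 mol.
Reaction (3): CaCl2→Ca3(PO4)2 ratio 3:1 ⇒ n(Ca3(PO4)2) = 0.497738 mol.
Mass of Ca3(PO4)2 = 0.497738 × 310.18 = 154.388 g.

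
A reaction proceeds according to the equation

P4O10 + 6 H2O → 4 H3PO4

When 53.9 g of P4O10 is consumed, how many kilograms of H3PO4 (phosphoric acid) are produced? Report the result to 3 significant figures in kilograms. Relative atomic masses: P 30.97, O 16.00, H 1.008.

M(P4O10) = 4(30.97) + 10(16.00) = 283.88 g/mol.
M(H3PO4) = 3(1.008) + 30.97 + 4(16.00) = 97.994 g/mol.
n(P4O10) = 53.90 g / 283.88 g/mol = 0.1899 mol.
From the equation the P4O10:H3PO4 mole ratio is 1:4, so n(H3PO4) = 0.1899 × 4/1 = 0.7595 mol.
Mass of H3PO4 = 0.7595 mol × 97.994 g/mol = 74.42 g.
Converting to kg: 74.42 g = 0.0744 kg.

0.0744 kg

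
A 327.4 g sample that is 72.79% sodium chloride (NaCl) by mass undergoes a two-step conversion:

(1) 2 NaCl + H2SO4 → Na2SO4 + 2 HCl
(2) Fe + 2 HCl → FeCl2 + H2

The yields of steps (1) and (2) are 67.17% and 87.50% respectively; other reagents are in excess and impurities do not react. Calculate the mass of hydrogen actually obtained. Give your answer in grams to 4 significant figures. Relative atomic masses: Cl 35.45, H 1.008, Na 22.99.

2.416 g

Pure NaCl = 327.4 × 0.7279 = 238.31 g.
M(NaCl) = 22.99 + 35.45 = 58.44 g/mol.
M(H2) = 2(1.008) = 2.016 g/mol.
n(NaCl) = 238.31 / 58.44 = 4.0779 mol.
Step 1 (NaCl:HCl = 2:2): theoretical n(HCl) = 4.0779 mol; at 67.17% yield, n(HCl) = 2.7391 mol.
Step 2 (HCl:H2 = 2:1): theoretical n(H2) = 1.3696 mol, so theoretical mass = 1.3696 × 2.016 = 2.7611 g.
At 87.50% yield, actual mass of H2 = 2.7611 × 0.8750 = 2.4159 g.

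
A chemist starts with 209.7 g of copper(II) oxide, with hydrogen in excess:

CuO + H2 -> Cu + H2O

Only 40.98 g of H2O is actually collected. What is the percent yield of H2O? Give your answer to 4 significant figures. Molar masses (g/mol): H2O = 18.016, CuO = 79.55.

86.29 %

n(CuO) = 209.70 g / 79.55 g/mol = 2.6361 mol.
From the equation the CuO:H2O mole ratio is 1:1, so n(H2O) = 2.6361 × 1/1 = 2.6361 mol.
Mass of H2O = 2.6361 mol × 18.016 g/mol = 47.492 g.
This is the theoretical yield. Percent yield = 40.98 g / 47.492 g × 100% = 86.289%.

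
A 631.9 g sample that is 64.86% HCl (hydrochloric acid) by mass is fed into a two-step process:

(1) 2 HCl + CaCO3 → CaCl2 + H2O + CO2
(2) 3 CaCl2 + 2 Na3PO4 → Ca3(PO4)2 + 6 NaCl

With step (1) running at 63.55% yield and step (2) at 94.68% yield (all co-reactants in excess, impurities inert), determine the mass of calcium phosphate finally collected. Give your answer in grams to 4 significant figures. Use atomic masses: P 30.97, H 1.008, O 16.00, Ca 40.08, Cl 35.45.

Pure HCl = 631.9 × 0.6486 = 409.85 g.
M(HCl) = 1.008 + 35.45 = 36.458 g/mol.
M(Ca3(PO4)2) = 3(40.08) + 2(30.97) + 8(16.00) = 310.18 g/mol.
n(HCl) = 409.85 / 36.458 = 11.242 mol.
Step 1 (HCl:CaCl2 = 2:1): theoretical n(CaCl2) = 5.6209 mol; at 63.55% yield, n(CaCl2) = 3.5721 mol.
Step 2 (CaCl2:Ca3(PO4)2 = 3:1): theoretical n(Ca3(PO4)2) = 1.1907 mol, so theoretical mass = 1.1907 × 310.18 = 369.33 g.
At 94.68% yield, actual mass of Ca3(PO4)2 = 369.33 × 0.9468 = 349.68 g.

349.7 g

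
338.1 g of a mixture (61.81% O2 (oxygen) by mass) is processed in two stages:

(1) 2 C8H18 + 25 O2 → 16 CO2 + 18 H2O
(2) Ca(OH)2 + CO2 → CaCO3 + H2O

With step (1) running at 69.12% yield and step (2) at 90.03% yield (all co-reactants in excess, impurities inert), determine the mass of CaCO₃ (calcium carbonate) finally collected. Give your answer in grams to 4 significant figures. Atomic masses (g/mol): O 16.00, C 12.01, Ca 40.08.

Pure O2 = 338.1 × 0.6181 = 208.98 g.
M(O2) = 2(16.00) = 32.00 g/mol.
M(CaCO3) = 40.08 + 12.01 + 3(16.00) = 100.09 g/mol.
n(O2) = 208.98 / 32.00 = 6.5306 mol.
Step 1 (O2:CO2 = 25:16): theoretical n(CO2) = 4.1796 mol; at 69.12% yield, n(CO2) = 2.8889 mol.
Step 2 (CO2:CaCO3 = 1:1): theoretical n(CaCO3) = 2.8889 mol, so theoretical mass = 2.8889 × 100.09 = 289.15 g.
At 90.03% yield, actual mass of CaCO3 = 289.15 × 0.9003 = 260.32 g.

260.3 g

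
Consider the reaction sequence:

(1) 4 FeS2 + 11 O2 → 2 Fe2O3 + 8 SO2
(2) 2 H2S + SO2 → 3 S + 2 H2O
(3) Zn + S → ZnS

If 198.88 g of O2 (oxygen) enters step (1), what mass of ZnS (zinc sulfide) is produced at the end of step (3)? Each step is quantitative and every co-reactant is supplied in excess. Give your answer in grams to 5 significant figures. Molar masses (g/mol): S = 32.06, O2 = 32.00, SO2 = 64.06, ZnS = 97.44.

n(O2) = 198.88 / 32.00 = 6.21500 mol.
Reaction (1): O2→SO2 ratio 11:8 ⇒ n(SO2) = 4.52000 mol.
Reaction (2): SO2→S ratio 1:3 ⇒ n(S) = 13.5600 mol.
Reaction (3): S→ZnS ratio 1:1 ⇒ n(ZnS) = 13.5600 mol.
Mass of ZnS = 13.5600 × 97.44 = 1321.29 g.

1321.3 g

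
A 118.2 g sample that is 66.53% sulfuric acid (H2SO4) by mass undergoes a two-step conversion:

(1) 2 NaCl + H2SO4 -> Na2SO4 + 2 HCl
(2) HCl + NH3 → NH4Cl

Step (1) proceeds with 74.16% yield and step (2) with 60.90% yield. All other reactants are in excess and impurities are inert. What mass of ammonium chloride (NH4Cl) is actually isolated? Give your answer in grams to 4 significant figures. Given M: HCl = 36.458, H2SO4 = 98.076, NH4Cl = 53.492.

38.74 g

Pure H2SO4 = 118.2 × 0.6653 = 78.638 g.
n(H2SO4) = 78.638 / 98.076 = 0.80181 mol.
Step 1 (H2SO4:HCl = 1:2): theoretical n(HCl) = 1.6036 mol; at 74.16% yield, n(HCl) = 1.1892 mol.
Step 2 (HCl:NH4Cl = 1:1): theoretical n(NH4Cl) = 1.1892 mol, so theoretical mass = 1.1892 × 53.492 = 63.615 g.
At 60.90% yield, actual mass of NH4Cl = 63.615 × 0.6090 = 38.742 g.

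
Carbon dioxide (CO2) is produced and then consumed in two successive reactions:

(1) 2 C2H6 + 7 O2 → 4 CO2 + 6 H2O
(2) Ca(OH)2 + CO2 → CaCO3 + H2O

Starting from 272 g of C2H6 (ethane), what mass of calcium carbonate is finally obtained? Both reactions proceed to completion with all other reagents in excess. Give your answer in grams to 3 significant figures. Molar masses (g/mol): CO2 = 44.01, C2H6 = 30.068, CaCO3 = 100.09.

n(C2H6) = 272.0 / 30.068 = 9.046 mol.
Step 1 gives a 2:4 ratio of C2H6 to CO2, so n(CO2) = 18.09 mol.
In step 2 the CO2:CaCO3 ratio is 1:1, so n(CaCO3) = 18.09 mol.
Mass of CaCO3 = 18.09 × 100.09 = 1811 g.

1810 g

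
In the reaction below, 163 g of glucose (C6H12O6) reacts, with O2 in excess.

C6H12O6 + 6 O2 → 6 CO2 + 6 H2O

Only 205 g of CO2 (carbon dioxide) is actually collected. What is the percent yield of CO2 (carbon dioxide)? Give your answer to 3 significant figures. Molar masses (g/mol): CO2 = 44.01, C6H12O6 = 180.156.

n(C6H12O6) = 163.0 g / 180.156 g/mol = 0.9048 mol.
From the equation the C6H12O6:CO2 mole ratio is 1:6, so n(CO2) = 0.9048 × 6/1 = 5.429 mol.
Mass of CO2 = 5.429 mol × 44.01 g/mol = 238.9 g.
This is the theoretical yield. Percent yield = 205 g / 238.9 g × 100% = 85.80%.

85.8 %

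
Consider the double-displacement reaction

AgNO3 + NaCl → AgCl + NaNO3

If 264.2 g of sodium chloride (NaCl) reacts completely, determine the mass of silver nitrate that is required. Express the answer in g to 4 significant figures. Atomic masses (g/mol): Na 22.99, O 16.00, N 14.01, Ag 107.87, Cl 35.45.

768.0 g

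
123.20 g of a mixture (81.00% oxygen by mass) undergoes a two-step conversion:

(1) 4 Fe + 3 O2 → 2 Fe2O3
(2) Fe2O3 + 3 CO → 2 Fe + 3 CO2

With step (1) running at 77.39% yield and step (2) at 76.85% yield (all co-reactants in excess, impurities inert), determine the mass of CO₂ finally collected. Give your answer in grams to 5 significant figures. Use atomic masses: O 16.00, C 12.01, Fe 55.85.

163.25 g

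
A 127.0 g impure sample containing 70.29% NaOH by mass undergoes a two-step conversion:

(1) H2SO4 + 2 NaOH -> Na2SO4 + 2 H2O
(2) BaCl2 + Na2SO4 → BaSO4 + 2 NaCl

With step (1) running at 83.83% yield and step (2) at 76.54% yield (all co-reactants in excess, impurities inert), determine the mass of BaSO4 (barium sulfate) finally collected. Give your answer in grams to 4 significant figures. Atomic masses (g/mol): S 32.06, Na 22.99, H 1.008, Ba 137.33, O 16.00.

Pure NaOH = 127.0 × 0.7029 = 89.268 g.
M(NaOH) = 22.99 + 16.00 + 1.008 = 39.998 g/mol.
M(BaSO4) = 137.33 + 32.06 + 4(16.00) = 233.39 g/mol.
n(NaOH) = 89.268 / 39.998 = 2.2318 mol.
Step 1 (NaOH:Na2SO4 = 2:1): theoretical n(Na2SO4) = 1.1159 mol; at 83.83% yield, n(Na2SO4) = 0.93547 mol.
Step 2 (Na2SO4:BaSO4 = 1:1): theoretical n(BaSO4) = 0.93547 mol, so theoretical mass = 0.93547 × 233.39 = 218.33 g.
At 76.54% yield, actual mass of BaSO4 = 218.33 × 0.7654 = 167.11 g.

167.1 g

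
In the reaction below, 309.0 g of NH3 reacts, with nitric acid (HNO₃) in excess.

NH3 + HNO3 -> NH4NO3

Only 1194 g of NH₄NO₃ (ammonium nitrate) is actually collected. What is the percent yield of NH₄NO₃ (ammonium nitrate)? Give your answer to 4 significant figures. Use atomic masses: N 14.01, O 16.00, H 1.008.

M(NH3) = 14.01 + 3(1.008) = 17.034 g/mol.
M(NH4NO3) = 2(14.01) + 4(1.008) + 3(16.00) = 80.052 g/mol.
n(NH3) = 309.00 g / 17.034 g/mol = 18.140 mol.
From the equation the NH3:NH4NO3 mole ratio is 1:1, so n(NH4NO3) = 18.140 × 1/1 = 18.140 mol.
Mass of NH4NO3 = 18.140 mol × 80.052 g/mol = 1452.2 g.
This is the theoretical yield. Percent yield = 1194 g / 1452.2 g × 100% = 82.222%.

82.22 %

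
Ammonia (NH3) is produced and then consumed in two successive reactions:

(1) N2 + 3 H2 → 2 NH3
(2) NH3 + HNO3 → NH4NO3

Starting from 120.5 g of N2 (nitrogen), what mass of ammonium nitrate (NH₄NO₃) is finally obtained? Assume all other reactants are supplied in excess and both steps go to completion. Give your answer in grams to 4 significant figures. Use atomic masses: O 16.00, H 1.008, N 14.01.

688.5 g

M(N2) = 2(14.01) = 28.02 g/mol.
M(NH4NO3) = 2(14.01) + 4(1.008) + 3(16.00) = 80.052 g/mol.
n(N2) = 120.50 / 28.02 = 4.3005 mol.
Step 1 gives a 1:2 ratio of N2 to NH3, so n(NH3) = 8.6010 mol.
In step 2 the NH3:NH4NO3 ratio is 1:1, so n(NH4NO3) = 8.6010 mol.
Mass of NH4NO3 = 8.6010 × 80.052 = 688.53 g.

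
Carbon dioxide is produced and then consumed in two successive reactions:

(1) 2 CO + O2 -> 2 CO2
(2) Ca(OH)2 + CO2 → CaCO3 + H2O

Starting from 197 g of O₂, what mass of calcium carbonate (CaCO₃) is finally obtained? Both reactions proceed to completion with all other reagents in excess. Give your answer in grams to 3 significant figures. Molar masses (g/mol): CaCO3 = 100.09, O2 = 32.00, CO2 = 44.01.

n(O2) = 197.0 / 32.00 = 6.156 mol.
Step 1 gives a 1:2 ratio of O2 to CO2, so n(CO2) = 12.31 mol.
In step 2 the CO2:CaCO3 ratio is 1:1, so n(CaCO3) = 12.31 mol.
Mass of CaCO3 = 12.31 × 100.09 = 1232 g.

1230 g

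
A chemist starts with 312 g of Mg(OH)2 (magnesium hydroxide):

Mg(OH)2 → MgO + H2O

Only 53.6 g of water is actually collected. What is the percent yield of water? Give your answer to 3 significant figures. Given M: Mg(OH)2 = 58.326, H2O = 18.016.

n(Mg(OH)2) = 312.0 g / 58.326 g/mol = 5.349 mol.
From the equation the Mg(OH)2:H2O mole ratio is 1:1, so n(H2O) = 5.349 × 1/1 = 5.349 mol.
Mass of H2O = 5.349 mol × 18.016 g/mol = 96.37 g.
This is the theoretical yield. Percent yield = 53.6 g / 96.37 g × 100% = 55.62%.

55.6 %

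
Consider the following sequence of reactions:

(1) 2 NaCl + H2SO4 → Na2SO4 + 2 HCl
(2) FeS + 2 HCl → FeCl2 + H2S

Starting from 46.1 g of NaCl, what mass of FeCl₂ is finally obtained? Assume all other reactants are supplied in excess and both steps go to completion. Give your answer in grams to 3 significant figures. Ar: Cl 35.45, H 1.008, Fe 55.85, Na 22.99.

M(NaCl) = 22.99 + 35.45 = 58.44 g/mol.
M(FeCl2) = 55.85 + 2(35.45) = 126.75 g/mol.
n(NaCl) = 46.10 / 58.44 = 0.7888 mol.
Step 1 gives a 2:2 ratio of NaCl to HCl, so n(HCl) = 0.7888 mol.
In step 2 the HCl:FeCl2 ratio is 2:1, so n(FeCl2) = 0.3944 mol.
Mass of FeCl2 = 0.3944 × 126.75 = 49.99 g.

50.0 g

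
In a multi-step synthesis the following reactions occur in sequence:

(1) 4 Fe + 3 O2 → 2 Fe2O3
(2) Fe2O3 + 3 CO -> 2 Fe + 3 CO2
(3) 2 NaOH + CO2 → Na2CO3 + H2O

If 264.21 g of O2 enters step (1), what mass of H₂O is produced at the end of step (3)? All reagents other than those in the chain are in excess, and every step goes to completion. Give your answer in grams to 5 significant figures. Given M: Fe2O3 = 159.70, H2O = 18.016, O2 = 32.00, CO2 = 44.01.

297.50 g

n(O2) = 264.21 / 32.00 = 8.25656 mol.
Reaction (1): O2→Fe2O3 ratio 3:2 ⇒ n(Fe2O3) = 5.50437 mol.
Reaction (2): Fe2O3→CO2 ratio 1:3 ⇒ n(CO2) = 16.5131 mol.
Reaction (3): CO2→H2O ratio 1:1 ⇒ n(H2O) = 16.5131 mol.
Mass of H2O = 16.5131 × 18.016 = 297.500 g.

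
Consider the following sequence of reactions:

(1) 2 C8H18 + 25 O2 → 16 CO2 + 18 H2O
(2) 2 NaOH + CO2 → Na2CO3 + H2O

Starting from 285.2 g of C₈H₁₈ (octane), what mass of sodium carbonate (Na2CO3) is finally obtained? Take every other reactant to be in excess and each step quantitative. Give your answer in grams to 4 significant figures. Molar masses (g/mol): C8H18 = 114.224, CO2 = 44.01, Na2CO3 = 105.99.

2117 g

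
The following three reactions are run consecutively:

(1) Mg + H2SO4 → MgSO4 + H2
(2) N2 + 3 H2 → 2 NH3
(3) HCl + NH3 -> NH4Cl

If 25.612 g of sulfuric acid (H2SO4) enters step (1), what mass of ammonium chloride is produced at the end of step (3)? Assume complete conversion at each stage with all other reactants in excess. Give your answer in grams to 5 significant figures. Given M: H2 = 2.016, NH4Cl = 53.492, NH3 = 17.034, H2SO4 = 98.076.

9.3128 g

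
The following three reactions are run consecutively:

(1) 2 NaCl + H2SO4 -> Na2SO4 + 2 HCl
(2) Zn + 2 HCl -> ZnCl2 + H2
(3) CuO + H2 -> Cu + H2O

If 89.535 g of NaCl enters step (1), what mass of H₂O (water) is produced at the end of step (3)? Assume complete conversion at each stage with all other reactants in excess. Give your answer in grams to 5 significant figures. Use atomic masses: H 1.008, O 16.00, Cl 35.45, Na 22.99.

13.801 g

M(NaCl) = 22.99 + 35.45 = 58.44 g/mol.
M(H2O) = 2(1.008) + 16.00 = 18.016 g/mol.
n(NaCl) = 89.535 / 58.44 = 1.53208 mol.
Reaction (1): NaCl→HCl ratio 2:2 ⇒ n(HCl) = 1.53208 mol.
Reaction (2): HCl→H2 ratio 2:1 ⇒ n(H2) = 0.766042 mol.
Reaction (3): H2→H2O ratio 1:1 ⇒ n(H2O) = 0.766042 mol.
Mass of H2O = 0.766042 × 18.016 = 13.8010 g.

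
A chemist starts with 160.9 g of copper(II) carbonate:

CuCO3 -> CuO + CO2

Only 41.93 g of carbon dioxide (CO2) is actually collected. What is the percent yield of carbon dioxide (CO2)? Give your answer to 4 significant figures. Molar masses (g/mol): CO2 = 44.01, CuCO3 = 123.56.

73.16 %

n(CuCO3) = 160.90 g / 123.56 g/mol = 1.3022 mol.
From the equation the CuCO3:CO2 mole ratio is 1:1, so n(CO2) = 1.3022 × 1/1 = 1.3022 mol.
Mass of CO2 = 1.3022 mol × 44.01 g/mol = 57.310 g.
This is the theoretical yield. Percent yield = 41.93 g / 57.310 g × 100% = 73.164%.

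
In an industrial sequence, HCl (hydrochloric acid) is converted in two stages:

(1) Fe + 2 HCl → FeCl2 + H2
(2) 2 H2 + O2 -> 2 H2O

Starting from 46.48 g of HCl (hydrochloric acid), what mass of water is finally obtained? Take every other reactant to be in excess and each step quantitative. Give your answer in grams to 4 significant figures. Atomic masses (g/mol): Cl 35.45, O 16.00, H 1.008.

M(HCl) = 1.008 + 35.45 = 36.458 g/mol.
M(H2O) = 2(1.008) + 16.00 = 18.016 g/mol.
n(HCl) = 46.480 / 36.458 = 1.2749 mol.
Step 1 gives a 2:1 ratio of HCl to H2, so n(H2) = 0.63745 mol.
In step 2 the H2:H2O ratio is 2:2, so n(H2O) = 0.63745 mol.
Mass of H2O = 0.63745 × 18.016 = 11.484 g.

11.48 g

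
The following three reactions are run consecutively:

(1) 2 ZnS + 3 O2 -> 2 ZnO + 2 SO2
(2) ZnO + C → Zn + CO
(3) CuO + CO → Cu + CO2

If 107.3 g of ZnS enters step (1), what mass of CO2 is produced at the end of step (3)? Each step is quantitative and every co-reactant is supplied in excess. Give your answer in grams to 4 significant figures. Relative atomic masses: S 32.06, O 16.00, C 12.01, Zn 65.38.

48.46 g

M(ZnS) = 65.38 + 32.06 = 97.44 g/mol.
M(CO2) = 12.01 + 2(16.00) = 44.01 g/mol.
n(ZnS) = 107.3 / 97.44 = 1.1012 mol.
Reaction (1): ZnS→ZnO ratio 2:2 ⇒ n(ZnO) = 1.1012 mol.
Reaction (2): ZnO→CO ratio 1:1 ⇒ n(CO) = 1.1012 mol.
Reaction (3): CO→CO2 ratio 1:1 ⇒ n(CO2) = 1.1012 mol.
Mass of CO2 = 1.1012 × 44.01 = 48.463 g.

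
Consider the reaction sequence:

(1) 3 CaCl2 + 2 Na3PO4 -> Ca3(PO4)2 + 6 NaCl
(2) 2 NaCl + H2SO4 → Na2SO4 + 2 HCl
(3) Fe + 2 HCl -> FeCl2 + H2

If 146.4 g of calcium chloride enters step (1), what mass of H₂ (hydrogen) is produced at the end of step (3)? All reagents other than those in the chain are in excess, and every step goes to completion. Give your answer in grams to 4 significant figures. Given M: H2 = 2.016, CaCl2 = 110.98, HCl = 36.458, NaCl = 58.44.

n(CaCl2) = 146.4 / 110.98 = 1.3192 mol.
Reaction (1): CaCl2→NaCl ratio 3:6 ⇒ n(NaCl) = 2.6383 mol.
Reaction (2): NaCl→HCl ratio 2:2 ⇒ n(HCl) = 2.6383 mol.
Reaction (3): HCl→H2 ratio 2:1 ⇒ n(H2) = 1.3192 mol.
Mass of H2 = 1.3192 × 2.016 = 2.6594 g.

2.659 g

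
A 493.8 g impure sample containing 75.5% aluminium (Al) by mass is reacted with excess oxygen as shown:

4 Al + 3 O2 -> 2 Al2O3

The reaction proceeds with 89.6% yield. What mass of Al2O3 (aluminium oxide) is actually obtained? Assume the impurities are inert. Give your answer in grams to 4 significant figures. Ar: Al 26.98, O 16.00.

631.2 g

Pure Al available = 493.8 g × 0.755 = 372.82 g.
M(Al) = 26.98 g/mol.
M(Al2O3) = 2(26.98) + 3(16.00) = 101.96 g/mol.
n(Al) = 372.82 g / 26.98 g/mol = 13.818 mol.
From the equation the Al:Al2O3 mole ratio is 4:2, so n(Al2O3) = 13.818 × 2/4 = 6.9092 mol.
Mass of Al2O3 = 6.9092 mol × 101.96 g/mol = 704.46 g.
Actual mass collected = 704.46 g × 0.896 = 631.20 g.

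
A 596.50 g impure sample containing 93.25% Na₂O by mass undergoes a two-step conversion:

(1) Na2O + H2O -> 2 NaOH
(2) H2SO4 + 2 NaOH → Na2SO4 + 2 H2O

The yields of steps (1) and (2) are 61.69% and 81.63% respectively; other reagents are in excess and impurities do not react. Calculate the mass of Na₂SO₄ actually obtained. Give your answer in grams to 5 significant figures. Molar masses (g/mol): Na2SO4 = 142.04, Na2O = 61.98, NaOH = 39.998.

641.92 g

Pure Na2O = 596.50 × 0.9325 = 556.236 g.
n(Na2O) = 556.236 / 61.98 = 8.97445 mol.
Step 1 (Na2O:NaOH = 1:2): theoretical n(NaOH) = 17.9489 mol; at 61.69% yield, n(NaOH) = 11.0727 mol.
Step 2 (NaOH:Na2SO4 = 2:1): theoretical n(Na2SO4) = 5.53634 mol, so theoretical mass = 5.53634 × 142.04 = 786.381 g.
At 81.63% yield, actual mass of Na2SO4 = 786.381 × 0.8163 = 641.923 g.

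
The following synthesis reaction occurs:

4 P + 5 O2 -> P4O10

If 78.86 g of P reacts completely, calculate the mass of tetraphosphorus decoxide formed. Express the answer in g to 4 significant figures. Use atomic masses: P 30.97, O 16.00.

M(P) = 30.97 g/mol.
M(P4O10) = 4(30.97) + 10(16.00) = 283.88 g/mol.
n(P) = 78.860 g / 30.97 g/mol = 2.5463 mol.
From the equation the P:P4O10 mole ratio is 4:1, so n(P4O10) = 2.5463 × 1/4 = 0.63658 mol.
Mass of P4O10 = 0.63658 mol × 283.88 g/mol = 180.71 g.

180.7 g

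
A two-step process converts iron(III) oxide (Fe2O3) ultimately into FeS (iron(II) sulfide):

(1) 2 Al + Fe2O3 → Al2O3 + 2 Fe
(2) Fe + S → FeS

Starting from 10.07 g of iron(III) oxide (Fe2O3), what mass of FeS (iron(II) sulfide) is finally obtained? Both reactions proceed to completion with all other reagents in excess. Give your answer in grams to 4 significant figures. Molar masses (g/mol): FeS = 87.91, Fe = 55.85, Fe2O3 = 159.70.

n(Fe2O3) = 10.070 / 159.70 = 0.063056 mol.
Step 1 gives a 1:2 ratio of Fe2O3 to Fe, so n(Fe) = 0.12611 mol.
In step 2 the Fe:FeS ratio is 1:1, so n(FeS) = 0.12611 mol.
Mass of FeS = 0.12611 × 87.91 = 11.086 g.

11.09 g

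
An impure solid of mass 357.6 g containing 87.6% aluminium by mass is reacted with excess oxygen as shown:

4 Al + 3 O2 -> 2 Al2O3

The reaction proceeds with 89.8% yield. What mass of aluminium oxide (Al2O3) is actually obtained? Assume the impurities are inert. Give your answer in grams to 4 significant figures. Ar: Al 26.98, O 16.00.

531.5 g

Pure Al available = 357.6 g × 0.876 = 313.26 g.
M(Al) = 26.98 g/mol.
M(Al2O3) = 2(26.98) + 3(16.00) = 101.96 g/mol.
n(Al) = 313.26 g / 26.98 g/mol = 11.611 mol.
From the equation the Al:Al2O3 mole ratio is 4:2, so n(Al2O3) = 11.611 × 2/4 = 5.8054 mol.
Mass of Al2O3 = 5.8054 mol × 101.96 g/mol = 591.92 g.
Actual mass collected = 591.92 g × 0.898 = 531.54 g.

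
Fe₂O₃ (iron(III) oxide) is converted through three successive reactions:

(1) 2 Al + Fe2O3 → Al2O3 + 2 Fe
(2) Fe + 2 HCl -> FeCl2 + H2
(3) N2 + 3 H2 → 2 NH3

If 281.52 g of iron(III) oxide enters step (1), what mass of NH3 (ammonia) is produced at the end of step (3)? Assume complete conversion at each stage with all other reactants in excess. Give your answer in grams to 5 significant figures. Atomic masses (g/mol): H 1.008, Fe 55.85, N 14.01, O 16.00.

M(Fe2O3) = 2(55.85) + 3(16.00) = 159.70 g/mol.
M(NH3) = 14.01 + 3(1.008) = 17.034 g/mol.
n(Fe2O3) = 281.52 / 159.70 = 1.76281 mol.
Reaction (1): Fe2O3→Fe ratio 1:2 ⇒ n(Fe) = 3.52561 mol.
Reaction (2): Fe→H2 ratio 1:1 ⇒ n(H2) = 3.52561 mol.
Reaction (3): H2→NH3 ratio 3:2 ⇒ n(NH3) = 2.35041 mol.
Mass of NH3 = 2.35041 × 17.034 = 40.0368 g.

40.037 g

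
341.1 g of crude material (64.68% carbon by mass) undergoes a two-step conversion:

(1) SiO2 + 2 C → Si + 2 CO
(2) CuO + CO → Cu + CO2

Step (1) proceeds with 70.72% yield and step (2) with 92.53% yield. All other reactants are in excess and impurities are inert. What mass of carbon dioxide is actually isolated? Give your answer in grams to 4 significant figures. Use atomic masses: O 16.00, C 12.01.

Pure C = 341.1 × 0.6468 = 220.62 g.
M(C) = 12.01 g/mol.
M(CO2) = 12.01 + 2(16.00) = 44.01 g/mol.
n(C) = 220.62 / 12.01 = 18.370 mol.
Step 1 (C:CO = 2:2): theoretical n(CO) = 18.370 mol; at 70.72% yield, n(CO) = 12.991 mol.
Step 2 (CO:CO2 = 1:1): theoretical n(CO2) = 12.991 mol, so theoretical mass = 12.991 × 44.01 = 571.74 g.
At 92.53% yield, actual mass of CO2 = 571.74 × 0.9253 = 529.04 g.

529.0 g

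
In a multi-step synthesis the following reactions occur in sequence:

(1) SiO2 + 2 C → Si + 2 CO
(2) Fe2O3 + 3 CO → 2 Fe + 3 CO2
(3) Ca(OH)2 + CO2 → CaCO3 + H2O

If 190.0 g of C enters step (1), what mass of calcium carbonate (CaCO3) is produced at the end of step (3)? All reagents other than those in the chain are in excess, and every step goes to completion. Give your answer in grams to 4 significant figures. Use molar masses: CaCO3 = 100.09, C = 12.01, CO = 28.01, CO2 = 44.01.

1583 g

n(C) = 190.0 / 12.01 = 15.820 mol.
Reaction (1): C→CO ratio 2:2 ⇒ n(CO) = 15.820 mol.
Reaction (2): CO→CO2 ratio 3:3 ⇒ n(CO2) = 15.820 mol.
Reaction (3): CO2→CaCO3 ratio 1:1 ⇒ n(CaCO3) = 15.820 mol.
Mass of CaCO3 = 15.820 × 100.09 = 1583.4 g.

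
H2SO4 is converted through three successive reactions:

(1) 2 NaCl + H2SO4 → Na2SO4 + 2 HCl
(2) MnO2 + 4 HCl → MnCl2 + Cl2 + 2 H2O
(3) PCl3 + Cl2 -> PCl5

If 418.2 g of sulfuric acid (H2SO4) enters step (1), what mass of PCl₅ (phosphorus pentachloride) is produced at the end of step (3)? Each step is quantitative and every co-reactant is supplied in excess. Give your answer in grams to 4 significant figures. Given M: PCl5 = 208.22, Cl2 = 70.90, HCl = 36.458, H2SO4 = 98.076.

443.9 g

n(H2SO4) = 418.2 / 98.076 = 4.2640 mol.
Reaction (1): H2SO4→HCl ratio 1:2 ⇒ n(HCl) = 8.5281 mol.
Reaction (2): HCl→Cl2 ratio 4:1 ⇒ n(Cl2) = 2.1320 mol.
Reaction (3): Cl2→PCl5 ratio 1:1 ⇒ n(PCl5) = 2.1320 mol.
Mass of PCl5 = 2.1320 × 208.22 = 443.93 g.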